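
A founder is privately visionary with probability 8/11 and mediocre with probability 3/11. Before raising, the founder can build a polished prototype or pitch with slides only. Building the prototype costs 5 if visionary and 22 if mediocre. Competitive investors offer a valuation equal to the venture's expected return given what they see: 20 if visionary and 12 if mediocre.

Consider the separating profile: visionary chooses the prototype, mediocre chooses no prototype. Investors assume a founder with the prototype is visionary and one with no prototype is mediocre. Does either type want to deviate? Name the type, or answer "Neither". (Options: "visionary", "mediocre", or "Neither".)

Neither

The prototype pays 20; no prototype pays 12.
visionary: assigned the prototype, nets 20 − 5 = 15; deviating to no prototype nets 12.
mediocre: assigned no prototype, nets 12; deviating to the prototype nets 20 − 22 = -2.
Both types strictly prefer their assigned action; no profitable deviation.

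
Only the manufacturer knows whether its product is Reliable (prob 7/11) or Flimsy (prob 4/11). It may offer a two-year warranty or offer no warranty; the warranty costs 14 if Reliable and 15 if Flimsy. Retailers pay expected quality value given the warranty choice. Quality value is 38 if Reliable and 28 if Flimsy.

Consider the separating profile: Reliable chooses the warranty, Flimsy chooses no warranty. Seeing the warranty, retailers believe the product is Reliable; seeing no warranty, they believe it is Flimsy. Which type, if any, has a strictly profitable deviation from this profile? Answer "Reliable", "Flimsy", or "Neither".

The warranty pays 38; no warranty pays 28.
Reliable: assigned the warranty, nets 38 − 14 = 24; deviating to no warranty nets 28.
Flimsy: assigned no warranty, nets 28; deviating to the warranty nets 38 − 15 = 23.
The Reliable type gains 4 by deviating.

Reliable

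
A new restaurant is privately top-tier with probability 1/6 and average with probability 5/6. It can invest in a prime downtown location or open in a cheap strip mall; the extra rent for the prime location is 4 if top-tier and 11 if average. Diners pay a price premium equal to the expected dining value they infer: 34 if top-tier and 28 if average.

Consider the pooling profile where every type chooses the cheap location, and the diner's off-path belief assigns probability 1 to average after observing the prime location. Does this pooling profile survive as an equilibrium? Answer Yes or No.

Yes

On path, the diner holds the prior and pays 1/6·34 + 5/6·28 = 29. Off path (the prime location), believing average, it pays 28.
top-tier: the cheap location nets 29; the prime location nets 28 − 4 = 24. top-tier stays.
average: the cheap location nets 29; the prime location nets 28 − 11 = 17. average stays.
No type deviates, so pooling is sustained.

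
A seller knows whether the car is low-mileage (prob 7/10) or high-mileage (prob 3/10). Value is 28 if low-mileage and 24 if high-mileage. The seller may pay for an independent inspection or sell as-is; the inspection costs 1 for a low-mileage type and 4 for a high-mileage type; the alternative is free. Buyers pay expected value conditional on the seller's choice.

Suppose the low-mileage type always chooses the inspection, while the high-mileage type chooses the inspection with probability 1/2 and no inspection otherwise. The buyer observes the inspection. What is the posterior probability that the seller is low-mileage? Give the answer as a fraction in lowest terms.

P(the inspection) = (7/10)·1 + (3/10)·(1/2) = 17/20.
By Bayes' rule, P(low-mileage | the inspection) = (7/10) / (17/20) = 14/17.

14/17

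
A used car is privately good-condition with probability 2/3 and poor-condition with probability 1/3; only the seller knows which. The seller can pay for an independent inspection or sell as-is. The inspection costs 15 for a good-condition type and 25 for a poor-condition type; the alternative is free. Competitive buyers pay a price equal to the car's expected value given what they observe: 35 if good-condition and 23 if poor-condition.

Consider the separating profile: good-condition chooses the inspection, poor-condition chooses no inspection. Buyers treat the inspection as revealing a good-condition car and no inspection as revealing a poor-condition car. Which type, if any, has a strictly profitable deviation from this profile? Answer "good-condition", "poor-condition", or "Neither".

good-condition

The inspection pays 35; no inspection pays 23.
good-condition: assigned the inspection, nets 35 − 15 = 20; deviating to no inspection nets 23.
poor-condition: assigned no inspection, nets 23; deviating to the inspection nets 35 − 25 = 10.
The good-condition type gains 3 by deviating.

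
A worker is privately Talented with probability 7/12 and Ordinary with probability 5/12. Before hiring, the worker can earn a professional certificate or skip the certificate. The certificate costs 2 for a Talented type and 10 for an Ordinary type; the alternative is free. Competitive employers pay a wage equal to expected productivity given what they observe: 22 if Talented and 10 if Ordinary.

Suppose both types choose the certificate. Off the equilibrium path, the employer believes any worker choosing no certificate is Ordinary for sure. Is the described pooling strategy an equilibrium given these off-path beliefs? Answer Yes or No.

No

On path, the employer holds the prior and pays 7/12·22 + 5/12·10 = 17. Off path (no certificate), believing Ordinary, it pays 10.
Talented: the certificate nets 17 − 2 = 15; no certificate nets 10. Talented stays.
Ordinary: the certificate nets 17 − 10 = 7; no certificate nets 10. Ordinary would deviate.
A type deviates, so pooling fails.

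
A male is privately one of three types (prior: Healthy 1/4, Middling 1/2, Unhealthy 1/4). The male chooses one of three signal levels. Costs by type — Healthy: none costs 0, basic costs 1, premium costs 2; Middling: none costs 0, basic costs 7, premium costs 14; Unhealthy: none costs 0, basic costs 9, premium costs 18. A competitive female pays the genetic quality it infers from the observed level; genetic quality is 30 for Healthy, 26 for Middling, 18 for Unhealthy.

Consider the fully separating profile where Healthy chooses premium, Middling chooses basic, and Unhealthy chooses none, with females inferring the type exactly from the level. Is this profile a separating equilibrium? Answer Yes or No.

Yes

Separating mating payoffs: premium → 30, basic → 26, none → 18.
Healthy (assigned premium): none: 18 − 0 = 18; basic: 26 − 1 = 25; premium: 30 − 2 = 28. Healthy stays.
Middling (assigned basic): none: 18 − 0 = 18; basic: 26 − 7 = 19; premium: 30 − 14 = 16. Middling stays.
Unhealthy (assigned none): none: 18 − 0 = 18; basic: 26 − 9 = 17; premium: 30 − 18 = 12. Unhealthy stays.
Every type prefers its assigned level; separation holds.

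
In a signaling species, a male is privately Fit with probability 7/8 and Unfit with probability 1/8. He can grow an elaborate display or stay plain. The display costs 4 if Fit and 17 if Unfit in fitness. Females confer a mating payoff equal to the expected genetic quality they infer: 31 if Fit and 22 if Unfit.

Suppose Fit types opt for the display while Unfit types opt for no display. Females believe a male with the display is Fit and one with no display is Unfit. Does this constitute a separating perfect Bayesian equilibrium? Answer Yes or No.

Yes

Under these beliefs, the display earns mating payoff 31 and no display earns mating payoff 22.
Fit: the display nets 31 − 4 = 27; no display nets 22. Fit prefers the display.
Unfit: the display nets 31 − 17 = 14; no display nets 22. Unfit prefers no display.
Neither type deviates, so the separating profile is an equilibrium.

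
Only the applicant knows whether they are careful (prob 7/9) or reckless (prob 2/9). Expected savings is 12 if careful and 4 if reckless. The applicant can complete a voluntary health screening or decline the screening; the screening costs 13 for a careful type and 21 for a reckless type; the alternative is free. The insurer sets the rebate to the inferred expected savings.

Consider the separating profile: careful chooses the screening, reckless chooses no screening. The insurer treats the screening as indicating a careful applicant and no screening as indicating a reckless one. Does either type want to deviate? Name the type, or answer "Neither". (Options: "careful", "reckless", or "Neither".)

The screening pays 12; no screening pays 4.
careful: assigned the screening, nets 12 − 13 = -1; deviating to no screening nets 4.
reckless: assigned no screening, nets 4; deviating to the screening nets 12 − 21 = -9.
The careful type gains 5 by deviating.

careful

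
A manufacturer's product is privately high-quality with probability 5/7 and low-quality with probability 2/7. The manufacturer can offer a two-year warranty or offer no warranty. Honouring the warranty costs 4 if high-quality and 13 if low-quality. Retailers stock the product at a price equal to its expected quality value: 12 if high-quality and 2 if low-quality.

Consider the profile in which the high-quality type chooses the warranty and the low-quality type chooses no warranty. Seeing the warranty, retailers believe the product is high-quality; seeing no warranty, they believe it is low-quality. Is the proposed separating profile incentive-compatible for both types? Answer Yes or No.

Under these beliefs, the warranty earns price 12 and no warranty earns price 2.
high-quality: the warranty nets 12 − 4 = 8; no warranty nets 2. high-quality prefers the warranty.
low-quality: the warranty nets 12 − 13 = -1; no warranty nets 2. low-quality prefers no warranty.
Neither type deviates, so the separating profile is an equilibrium.

Yes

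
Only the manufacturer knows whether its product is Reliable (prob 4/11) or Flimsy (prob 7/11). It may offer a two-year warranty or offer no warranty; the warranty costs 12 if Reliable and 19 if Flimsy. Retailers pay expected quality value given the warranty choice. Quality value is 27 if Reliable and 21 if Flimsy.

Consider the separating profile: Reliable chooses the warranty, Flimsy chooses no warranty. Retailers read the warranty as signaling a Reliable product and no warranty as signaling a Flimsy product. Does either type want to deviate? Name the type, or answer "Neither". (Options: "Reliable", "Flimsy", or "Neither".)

The warranty pays 27; no warranty pays 21.
Reliable: assigned the warranty, nets 27 − 12 = 15; deviating to no warranty nets 21.
Flimsy: assigned no warranty, nets 21; deviating to the warranty nets 27 − 19 = 8.
The Reliable type gains 6 by deviating.

Reliable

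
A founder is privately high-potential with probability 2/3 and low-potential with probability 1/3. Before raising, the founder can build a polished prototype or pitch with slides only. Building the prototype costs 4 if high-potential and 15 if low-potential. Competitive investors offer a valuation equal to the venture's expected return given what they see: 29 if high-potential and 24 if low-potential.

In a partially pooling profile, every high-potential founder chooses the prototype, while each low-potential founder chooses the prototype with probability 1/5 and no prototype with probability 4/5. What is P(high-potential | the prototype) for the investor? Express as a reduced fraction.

P(the prototype) = (2/3)·1 + (1/3)·(1/5) = 11/15.
By Bayes' rule, P(high-potential | the prototype) = (2/3) / (11/15) = 10/11.

10/11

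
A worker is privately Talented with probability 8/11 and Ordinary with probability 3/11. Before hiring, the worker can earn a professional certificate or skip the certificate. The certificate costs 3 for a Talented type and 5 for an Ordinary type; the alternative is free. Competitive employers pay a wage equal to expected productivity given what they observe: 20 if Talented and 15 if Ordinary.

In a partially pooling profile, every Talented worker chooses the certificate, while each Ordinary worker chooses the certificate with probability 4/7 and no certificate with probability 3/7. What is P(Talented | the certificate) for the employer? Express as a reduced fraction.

P(the certificate) = (8/11)·1 + (3/11)·(4/7) = 68/77.
By Bayes' rule, P(Talented | the certificate) = (8/11) / (68/77) = 14/17.

14/17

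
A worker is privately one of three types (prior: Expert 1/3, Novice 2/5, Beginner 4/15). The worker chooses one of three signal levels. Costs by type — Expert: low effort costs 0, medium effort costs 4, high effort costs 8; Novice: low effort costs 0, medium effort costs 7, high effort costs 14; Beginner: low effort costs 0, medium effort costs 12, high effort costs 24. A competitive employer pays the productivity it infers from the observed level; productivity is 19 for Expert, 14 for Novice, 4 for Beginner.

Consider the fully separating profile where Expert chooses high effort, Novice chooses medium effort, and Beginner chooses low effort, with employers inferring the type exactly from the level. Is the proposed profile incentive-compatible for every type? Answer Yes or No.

Yes

Separating wages: high effort → 19, medium effort → 14, low effort → 4.
Expert (assigned high effort): low effort: 4 − 0 = 4; medium effort: 14 − 4 = 10; high effort: 19 − 8 = 11. Expert stays.
Novice (assigned medium effort): low effort: 4 − 0 = 4; medium effort: 14 − 7 = 7; high effort: 19 − 14 = 5. Novice stays.
Beginner (assigned low effort): low effort: 4 − 0 = 4; medium effort: 14 − 12 = 2; high effort: 19 − 24 = -5. Beginner stays.
Every type prefers its assigned level; separation holds.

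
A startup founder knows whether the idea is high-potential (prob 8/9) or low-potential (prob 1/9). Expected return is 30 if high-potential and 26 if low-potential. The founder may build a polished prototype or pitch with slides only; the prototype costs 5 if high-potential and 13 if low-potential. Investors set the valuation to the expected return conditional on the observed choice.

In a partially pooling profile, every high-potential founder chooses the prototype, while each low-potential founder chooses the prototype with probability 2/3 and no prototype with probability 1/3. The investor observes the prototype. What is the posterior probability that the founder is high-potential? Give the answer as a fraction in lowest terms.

12/13

P(the prototype) = (8/9)·1 + (1/9)·(2/3) = 26/27.
By Bayes' rule, P(high-potential | the prototype) = (8/9) / (26/27) = 12/13.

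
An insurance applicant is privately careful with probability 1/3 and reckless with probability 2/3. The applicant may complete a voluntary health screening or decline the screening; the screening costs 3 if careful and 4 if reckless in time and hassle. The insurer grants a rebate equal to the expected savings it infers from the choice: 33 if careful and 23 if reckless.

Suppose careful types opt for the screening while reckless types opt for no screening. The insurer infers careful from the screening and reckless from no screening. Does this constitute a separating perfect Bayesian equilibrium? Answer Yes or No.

Under these beliefs, the screening earns rebate 33 and no screening earns rebate 23.
careful: the screening nets 33 − 3 = 30; no screening nets 23. careful prefers the screening.
reckless: the screening nets 33 − 4 = 29; no screening nets 23. reckless would deviate to the screening.
reckless has a profitable deviation, so the profile is not an equilibrium.

No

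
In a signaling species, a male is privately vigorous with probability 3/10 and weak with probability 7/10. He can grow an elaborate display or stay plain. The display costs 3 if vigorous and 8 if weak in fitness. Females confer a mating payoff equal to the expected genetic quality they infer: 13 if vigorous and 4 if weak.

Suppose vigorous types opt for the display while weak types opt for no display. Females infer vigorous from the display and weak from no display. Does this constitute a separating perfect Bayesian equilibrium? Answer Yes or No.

Under these beliefs, the display earns mating payoff 13 and no display earns mating payoff 4.
vigorous: the display nets 13 − 3 = 10; no display nets 4. vigorous prefers the display.
weak: the display nets 13 − 8 = 5; no display nets 4. weak would deviate to the display.
weak has a profitable deviation, so the profile is not an equilibrium.

No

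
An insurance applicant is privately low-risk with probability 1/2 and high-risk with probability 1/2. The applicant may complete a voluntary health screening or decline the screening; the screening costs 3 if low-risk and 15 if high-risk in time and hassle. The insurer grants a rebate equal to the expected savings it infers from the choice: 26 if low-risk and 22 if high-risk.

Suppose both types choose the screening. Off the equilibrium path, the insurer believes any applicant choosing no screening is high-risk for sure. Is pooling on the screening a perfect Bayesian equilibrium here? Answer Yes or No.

No

On path, the insurer holds the prior and pays 1/2·26 + 1/2·22 = 24. Off path (no screening), believing high-risk, it pays 22.
low-risk: the screening nets 24 − 3 = 21; no screening nets 22. low-risk would deviate.
high-risk: the screening nets 24 − 15 = 9; no screening nets 22. high-risk would deviate.
A type deviates, so pooling fails.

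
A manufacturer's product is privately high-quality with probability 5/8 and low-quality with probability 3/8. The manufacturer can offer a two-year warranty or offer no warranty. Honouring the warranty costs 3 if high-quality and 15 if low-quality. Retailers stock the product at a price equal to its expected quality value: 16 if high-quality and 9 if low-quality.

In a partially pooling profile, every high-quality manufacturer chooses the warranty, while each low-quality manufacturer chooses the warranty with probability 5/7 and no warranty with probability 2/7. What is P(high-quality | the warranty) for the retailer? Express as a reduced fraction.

P(the warranty) = (5/8)·1 + (3/8)·(5/7) = 25/28.
By Bayes' rule, P(high-quality | the warranty) = (5/8) / (25/28) = 7/10.

7/10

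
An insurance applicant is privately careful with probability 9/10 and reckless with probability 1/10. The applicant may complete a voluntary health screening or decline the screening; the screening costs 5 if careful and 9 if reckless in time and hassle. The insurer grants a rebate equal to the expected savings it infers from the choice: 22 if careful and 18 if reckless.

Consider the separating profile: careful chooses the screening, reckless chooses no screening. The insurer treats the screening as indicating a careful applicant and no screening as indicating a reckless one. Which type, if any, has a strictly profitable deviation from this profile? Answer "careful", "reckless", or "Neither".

careful

The screening pays 22; no screening pays 18.
careful: assigned the screening, nets 22 − 5 = 17; deviating to no screening nets 18.
reckless: assigned no screening, nets 18; deviating to the screening nets 22 − 9 = 13.
The careful type gains 1 by deviating.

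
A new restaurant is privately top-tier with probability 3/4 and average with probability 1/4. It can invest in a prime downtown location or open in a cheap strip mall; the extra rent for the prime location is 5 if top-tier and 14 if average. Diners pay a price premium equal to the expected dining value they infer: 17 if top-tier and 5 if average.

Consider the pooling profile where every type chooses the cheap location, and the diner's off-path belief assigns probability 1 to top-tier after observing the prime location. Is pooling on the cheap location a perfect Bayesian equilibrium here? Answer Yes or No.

On path, the diner holds the prior and pays 3/4·17 + 1/4·5 = 14. Off path (the prime location), believing top-tier, it pays 17.
top-tier: the cheap location nets 14; the prime location nets 17 − 5 = 12. top-tier stays.
average: the cheap location nets 14; the prime location nets 17 − 14 = 3. average stays.
No type deviates, so pooling is sustained.

Yes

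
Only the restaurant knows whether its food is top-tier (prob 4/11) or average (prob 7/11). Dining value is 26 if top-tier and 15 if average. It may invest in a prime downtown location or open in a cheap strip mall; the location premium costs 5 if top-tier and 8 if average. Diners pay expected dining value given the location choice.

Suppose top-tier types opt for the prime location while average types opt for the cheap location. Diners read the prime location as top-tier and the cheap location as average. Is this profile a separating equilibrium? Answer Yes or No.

No

Under these beliefs, the prime location earns price premium 26 and the cheap location earns price premium 15.
top-tier: the prime location nets 26 − 5 = 21; the cheap location nets 15. top-tier prefers the prime location.
average: the prime location nets 26 − 8 = 18; the cheap location nets 15. average would deviate to the prime location.
average has a profitable deviation, so the profile is not an equilibrium.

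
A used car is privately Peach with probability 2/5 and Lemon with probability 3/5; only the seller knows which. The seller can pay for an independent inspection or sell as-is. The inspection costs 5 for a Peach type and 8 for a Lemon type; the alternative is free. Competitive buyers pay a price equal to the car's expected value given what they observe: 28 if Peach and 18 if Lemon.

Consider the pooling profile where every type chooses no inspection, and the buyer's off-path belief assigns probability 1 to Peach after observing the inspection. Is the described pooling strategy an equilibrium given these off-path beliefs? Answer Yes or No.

On path, the buyer holds the prior and pays 2/5·28 + 3/5·18 = 22. Off path (the inspection), believing Peach, it pays 28.
Peach: no inspection nets 22; the inspection nets 28 − 5 = 23. Peach would deviate.
Lemon: no inspection nets 22; the inspection nets 28 − 8 = 20. Lemon stays.
A type deviates, so pooling fails.

No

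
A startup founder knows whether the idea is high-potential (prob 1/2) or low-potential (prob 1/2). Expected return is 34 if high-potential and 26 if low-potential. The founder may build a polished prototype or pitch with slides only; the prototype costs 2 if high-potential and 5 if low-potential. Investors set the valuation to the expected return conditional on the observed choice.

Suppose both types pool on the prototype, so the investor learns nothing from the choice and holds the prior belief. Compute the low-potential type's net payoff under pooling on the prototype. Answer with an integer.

25

Pooled valuation = 1/2·34 + 1/2·26 = 30.
low-potential pays cost 5 for the prototype, so net payoff = 30 − 5 = 25.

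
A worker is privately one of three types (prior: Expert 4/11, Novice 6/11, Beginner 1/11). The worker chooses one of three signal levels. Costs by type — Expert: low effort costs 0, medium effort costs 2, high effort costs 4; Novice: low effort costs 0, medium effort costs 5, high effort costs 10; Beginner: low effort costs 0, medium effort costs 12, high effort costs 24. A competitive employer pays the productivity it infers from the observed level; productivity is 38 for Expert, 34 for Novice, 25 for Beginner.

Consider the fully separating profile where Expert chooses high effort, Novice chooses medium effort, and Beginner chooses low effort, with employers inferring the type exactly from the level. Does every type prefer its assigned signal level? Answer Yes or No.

Yes

Separating wages: high effort → 38, medium effort → 34, low effort → 25.
Expert (assigned high effort): low effort: 25 − 0 = 25; medium effort: 34 − 2 = 32; high effort: 38 − 4 = 34. Expert stays.
Novice (assigned medium effort): low effort: 25 − 0 = 25; medium effort: 34 − 5 = 29; high effort: 38 − 10 = 28. Novice stays.
Beginner (assigned low effort): low effort: 25 − 0 = 25; medium effort: 34 − 12 = 22; high effort: 38 − 24 = 14. Beginner stays.
Every type prefers its assigned level; separation holds.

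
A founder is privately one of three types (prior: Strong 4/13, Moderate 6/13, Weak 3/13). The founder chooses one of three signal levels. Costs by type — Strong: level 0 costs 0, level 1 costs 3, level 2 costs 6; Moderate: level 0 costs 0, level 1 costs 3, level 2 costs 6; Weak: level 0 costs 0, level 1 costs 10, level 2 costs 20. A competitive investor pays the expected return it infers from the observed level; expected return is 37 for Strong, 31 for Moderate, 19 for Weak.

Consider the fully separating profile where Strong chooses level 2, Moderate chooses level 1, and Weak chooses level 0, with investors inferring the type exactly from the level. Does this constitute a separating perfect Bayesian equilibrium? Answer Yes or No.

No

Separating valuations: level 2 → 37, level 1 → 31, level 0 → 19.
Strong (assigned level 2): level 0: 19 − 0 = 19; level 1: 31 − 3 = 28; level 2: 37 − 6 = 31. Strong stays.
Moderate (assigned level 1): level 0: 19 − 0 = 19; level 1: 31 − 3 = 28; level 2: 37 − 6 = 31. Moderate prefers level 2.
Weak (assigned level 0): level 0: 19 − 0 = 19; level 1: 31 − 10 = 21; level 2: 37 − 20 = 17. Weak prefers level 1.
At least one type deviates; the separating profile fails.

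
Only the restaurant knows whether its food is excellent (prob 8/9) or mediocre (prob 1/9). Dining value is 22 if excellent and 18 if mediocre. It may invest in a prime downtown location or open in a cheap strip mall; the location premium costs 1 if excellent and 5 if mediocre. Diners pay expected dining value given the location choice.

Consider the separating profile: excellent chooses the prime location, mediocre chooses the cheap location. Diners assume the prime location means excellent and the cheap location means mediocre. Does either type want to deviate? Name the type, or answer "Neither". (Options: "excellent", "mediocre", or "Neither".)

The prime location pays 22; the cheap location pays 18.
excellent: assigned the prime location, nets 22 − 1 = 21; deviating to the cheap location nets 18.
mediocre: assigned the cheap location, nets 18; deviating to the prime location nets 22 − 5 = 17.
Both types strictly prefer their assigned action; no profitable deviation.

Neither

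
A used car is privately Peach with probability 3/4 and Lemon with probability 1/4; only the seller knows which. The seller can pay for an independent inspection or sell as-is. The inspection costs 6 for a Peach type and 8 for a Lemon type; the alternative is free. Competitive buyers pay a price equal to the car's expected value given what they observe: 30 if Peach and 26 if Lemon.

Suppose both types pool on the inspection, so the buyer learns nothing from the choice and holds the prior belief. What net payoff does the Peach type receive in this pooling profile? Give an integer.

23

Pooled price = 3/4·30 + 1/4·26 = 29.
Peach pays cost 6 for the inspection, so net payoff = 29 − 6 = 23.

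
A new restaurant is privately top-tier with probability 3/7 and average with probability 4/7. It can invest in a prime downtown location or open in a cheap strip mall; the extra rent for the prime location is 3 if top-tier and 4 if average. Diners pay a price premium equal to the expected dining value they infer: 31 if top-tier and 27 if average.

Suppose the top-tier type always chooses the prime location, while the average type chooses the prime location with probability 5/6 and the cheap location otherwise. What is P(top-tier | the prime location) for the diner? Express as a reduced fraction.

9/19

P(the prime location) = (3/7)·1 + (4/7)·(5/6) = 19/21.
By Bayes' rule, P(top-tier | the prime location) = (3/7) / (19/21) = 9/19.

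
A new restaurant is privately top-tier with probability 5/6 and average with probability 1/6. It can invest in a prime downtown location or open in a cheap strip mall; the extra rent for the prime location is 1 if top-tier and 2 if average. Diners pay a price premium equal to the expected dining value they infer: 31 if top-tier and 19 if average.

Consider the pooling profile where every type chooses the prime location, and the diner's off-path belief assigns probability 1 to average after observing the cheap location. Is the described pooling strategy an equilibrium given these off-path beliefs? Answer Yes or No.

Yes

On path, the diner holds the prior and pays 5/6·31 + 1/6·19 = 29. Off path (the cheap location), believing average, it pays 19.
top-tier: the prime location nets 29 − 1 = 28; the cheap location nets 19. top-tier stays.
average: the prime location nets 29 − 2 = 27; the cheap location nets 19. average stays.
No type deviates, so pooling is sustained.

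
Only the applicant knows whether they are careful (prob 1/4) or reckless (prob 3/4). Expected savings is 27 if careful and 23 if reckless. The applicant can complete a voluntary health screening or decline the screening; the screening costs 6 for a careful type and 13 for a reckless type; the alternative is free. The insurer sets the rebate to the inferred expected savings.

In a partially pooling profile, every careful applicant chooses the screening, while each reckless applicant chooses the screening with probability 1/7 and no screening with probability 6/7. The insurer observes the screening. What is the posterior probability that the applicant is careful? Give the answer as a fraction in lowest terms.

7/10

P(the screening) = (1/4)·1 + (3/4)·(1/7) = 5/14.
By Bayes' rule, P(careful | the screening) = (1/4) / (5/14) = 7/10.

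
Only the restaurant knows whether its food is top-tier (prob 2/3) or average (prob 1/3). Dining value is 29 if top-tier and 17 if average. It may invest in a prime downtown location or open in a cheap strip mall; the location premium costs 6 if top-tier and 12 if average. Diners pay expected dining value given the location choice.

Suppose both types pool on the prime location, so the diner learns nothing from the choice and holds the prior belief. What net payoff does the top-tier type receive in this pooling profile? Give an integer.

19

Pooled price premium = 2/3·29 + 1/3·17 = 25.
top-tier pays cost 6 for the prime location, so net payoff = 25 − 6 = 19.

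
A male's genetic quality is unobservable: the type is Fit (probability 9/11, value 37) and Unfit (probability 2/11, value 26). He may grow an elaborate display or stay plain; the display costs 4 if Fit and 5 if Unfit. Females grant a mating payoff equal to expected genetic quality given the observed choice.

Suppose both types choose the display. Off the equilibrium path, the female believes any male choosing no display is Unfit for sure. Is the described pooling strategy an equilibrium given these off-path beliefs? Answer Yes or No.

On path, the female holds the prior and pays 9/11·37 + 2/11·26 = 35. Off path (no display), believing Unfit, it pays 26.
Fit: the display nets 35 − 4 = 31; no display nets 26. Fit stays.
Unfit: the display nets 35 − 5 = 30; no display nets 26. Unfit stays.
No type deviates, so pooling is sustained.

Yes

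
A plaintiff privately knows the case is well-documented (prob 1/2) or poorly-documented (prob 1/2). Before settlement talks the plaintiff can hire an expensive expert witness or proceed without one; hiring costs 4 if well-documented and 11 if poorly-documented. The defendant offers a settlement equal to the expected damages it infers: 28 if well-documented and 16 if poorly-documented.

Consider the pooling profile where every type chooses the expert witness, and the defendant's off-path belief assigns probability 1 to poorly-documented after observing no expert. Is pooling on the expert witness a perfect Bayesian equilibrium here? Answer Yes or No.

On path, the defendant holds the prior and pays 1/2·28 + 1/2·16 = 22. Off path (no expert), believing poorly-documented, it pays 16.
well-documented: the expert witness nets 22 − 4 = 18; no expert nets 16. well-documented stays.
poorly-documented: the expert witness nets 22 − 11 = 11; no expert nets 16. poorly-documented would deviate.
A type deviates, so pooling fails.

No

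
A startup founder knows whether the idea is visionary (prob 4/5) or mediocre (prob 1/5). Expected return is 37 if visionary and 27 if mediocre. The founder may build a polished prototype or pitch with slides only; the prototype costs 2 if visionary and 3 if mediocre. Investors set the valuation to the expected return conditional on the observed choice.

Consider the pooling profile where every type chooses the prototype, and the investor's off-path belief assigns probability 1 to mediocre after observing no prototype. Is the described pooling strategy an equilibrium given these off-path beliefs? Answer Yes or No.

Yes

On path, the investor holds the prior and pays 4/5·37 + 1/5·27 = 35. Off path (no prototype), believing mediocre, it pays 27.
visionary: the prototype nets 35 − 2 = 33; no prototype nets 27. visionary stays.
mediocre: the prototype nets 35 − 3 = 32; no prototype nets 27. mediocre stays.
No type deviates, so pooling is sustained.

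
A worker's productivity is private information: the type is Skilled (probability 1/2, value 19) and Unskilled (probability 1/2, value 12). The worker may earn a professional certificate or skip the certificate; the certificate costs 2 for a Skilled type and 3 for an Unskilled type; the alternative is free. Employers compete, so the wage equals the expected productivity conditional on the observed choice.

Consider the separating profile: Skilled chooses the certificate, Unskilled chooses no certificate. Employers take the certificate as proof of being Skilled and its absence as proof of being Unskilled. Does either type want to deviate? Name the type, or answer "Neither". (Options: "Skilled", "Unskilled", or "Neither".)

Unskilled

The certificate pays 19; no certificate pays 12.
Skilled: assigned the certificate, nets 19 − 2 = 17; deviating to no certificate nets 12.
Unskilled: assigned no certificate, nets 12; deviating to the certificate nets 19 − 3 = 16.
The Unskilled type gains 4 by deviating.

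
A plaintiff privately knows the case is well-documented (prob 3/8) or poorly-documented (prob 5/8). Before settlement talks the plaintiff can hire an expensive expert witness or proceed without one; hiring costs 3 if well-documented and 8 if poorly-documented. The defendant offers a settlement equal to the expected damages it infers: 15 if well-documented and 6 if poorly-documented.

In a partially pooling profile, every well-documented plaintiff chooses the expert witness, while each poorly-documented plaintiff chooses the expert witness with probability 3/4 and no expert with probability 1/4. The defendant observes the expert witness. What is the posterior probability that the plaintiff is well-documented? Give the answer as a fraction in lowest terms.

P(the expert witness) = (3/8)·1 + (5/8)·(3/4) = 27/32.
By Bayes' rule, P(well-documented | the expert witness) = (3/8) / (27/32) = 4/9.

4/9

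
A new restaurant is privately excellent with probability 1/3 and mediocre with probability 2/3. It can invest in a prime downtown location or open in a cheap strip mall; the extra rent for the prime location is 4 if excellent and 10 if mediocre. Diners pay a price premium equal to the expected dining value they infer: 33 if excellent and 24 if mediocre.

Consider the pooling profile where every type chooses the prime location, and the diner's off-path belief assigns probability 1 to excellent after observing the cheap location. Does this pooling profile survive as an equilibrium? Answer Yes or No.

No

On path, the diner holds the prior and pays 1/3·33 + 2/3·24 = 27. Off path (the cheap location), believing excellent, it pays 33.
excellent: the prime location nets 27 − 4 = 23; the cheap location nets 33. excellent would deviate.
mediocre: the prime location nets 27 − 10 = 17; the cheap location nets 33. mediocre would deviate.
A type deviates, so pooling fails.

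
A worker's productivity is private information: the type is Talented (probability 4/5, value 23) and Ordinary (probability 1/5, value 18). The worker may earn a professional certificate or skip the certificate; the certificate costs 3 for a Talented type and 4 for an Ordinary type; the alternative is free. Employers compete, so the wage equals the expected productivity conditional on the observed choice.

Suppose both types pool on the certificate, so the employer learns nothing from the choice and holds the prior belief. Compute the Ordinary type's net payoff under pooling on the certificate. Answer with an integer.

Pooled wage = 4/5·23 + 1/5·18 = 22.
Ordinary pays cost 4 for the certificate, so net payoff = 22 − 4 = 18.

18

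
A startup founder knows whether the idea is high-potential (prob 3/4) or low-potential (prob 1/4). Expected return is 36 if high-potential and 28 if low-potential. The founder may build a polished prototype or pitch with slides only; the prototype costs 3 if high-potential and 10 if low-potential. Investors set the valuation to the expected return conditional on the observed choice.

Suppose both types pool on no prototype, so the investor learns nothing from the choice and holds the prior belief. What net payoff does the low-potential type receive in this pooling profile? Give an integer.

Pooled valuation = 3/4·36 + 1/4·28 = 34.
low-potential pays no cost for no prototype, so net payoff = 34.

34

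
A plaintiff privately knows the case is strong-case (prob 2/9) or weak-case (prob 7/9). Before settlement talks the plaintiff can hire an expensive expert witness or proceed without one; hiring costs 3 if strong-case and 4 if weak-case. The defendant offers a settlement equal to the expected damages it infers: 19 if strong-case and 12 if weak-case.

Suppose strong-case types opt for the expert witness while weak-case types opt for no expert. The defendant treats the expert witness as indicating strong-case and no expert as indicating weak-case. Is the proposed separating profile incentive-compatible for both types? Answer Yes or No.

No

Under these beliefs, the expert witness earns settlement 19 and no expert earns settlement 12.
strong-case: the expert witness nets 19 − 3 = 16; no expert nets 12. strong-case prefers the expert witness.
weak-case: the expert witness nets 19 − 4 = 15; no expert nets 12. weak-case would deviate to the expert witness.
weak-case has a profitable deviation, so the profile is not an equilibrium.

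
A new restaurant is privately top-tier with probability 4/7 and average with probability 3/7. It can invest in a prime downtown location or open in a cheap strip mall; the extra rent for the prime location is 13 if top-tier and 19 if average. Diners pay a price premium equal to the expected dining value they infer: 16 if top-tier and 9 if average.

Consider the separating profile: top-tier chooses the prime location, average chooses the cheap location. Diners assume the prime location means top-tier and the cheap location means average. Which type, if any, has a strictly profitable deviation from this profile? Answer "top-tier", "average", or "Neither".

The prime location pays 16; the cheap location pays 9.
top-tier: assigned the prime location, nets 16 − 13 = 3; deviating to the cheap location nets 9.
average: assigned the cheap location, nets 9; deviating to the prime location nets 16 − 19 = -3.
The top-tier type gains 6 by deviating.

top-tier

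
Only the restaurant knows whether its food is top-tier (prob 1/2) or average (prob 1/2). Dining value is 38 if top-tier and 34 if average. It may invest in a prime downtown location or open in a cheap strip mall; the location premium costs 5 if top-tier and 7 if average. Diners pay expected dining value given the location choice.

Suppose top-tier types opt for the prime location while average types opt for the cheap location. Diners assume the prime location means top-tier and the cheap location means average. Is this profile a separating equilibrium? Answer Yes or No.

No

Under these beliefs, the prime location earns price premium 38 and the cheap location earns price premium 34.
top-tier: the prime location nets 38 − 5 = 33; the cheap location nets 34. top-tier would deviate to the cheap location.
average: the prime location nets 38 − 7 = 31; the cheap location nets 34. average prefers the cheap location.
top-tier has a profitable deviation, so the profile is not an equilibrium.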